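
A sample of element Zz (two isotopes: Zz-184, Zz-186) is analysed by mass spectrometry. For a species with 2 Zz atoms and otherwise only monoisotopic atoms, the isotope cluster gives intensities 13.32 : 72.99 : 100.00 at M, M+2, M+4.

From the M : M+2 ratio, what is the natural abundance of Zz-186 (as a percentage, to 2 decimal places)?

73.26%

Let p = fractional abundance of Zz-184. I(M+2)/I(M) = [C(2,1)·p^1·(1−p)] / p^2 = 2·(1−p)/p = 72.99/13.32 = 5.4797
(1−p)/p = 5.4797/2 = 2.7399  ⇒  p = 1/(1 + 2.7399) = 0.2674
Zz-184: 26.74%, Zz-186: 73.26%.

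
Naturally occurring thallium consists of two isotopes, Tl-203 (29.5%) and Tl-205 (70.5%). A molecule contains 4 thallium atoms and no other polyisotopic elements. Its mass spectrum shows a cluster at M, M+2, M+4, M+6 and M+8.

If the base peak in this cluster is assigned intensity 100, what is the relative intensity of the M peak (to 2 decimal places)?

(0.295 + 0.705)^4 gives M 0.0076, M+2 0.0724, M+4 0.2595, M+6 0.4135, M+8 0.2470; the largest is M+6.
P(M+6) = C(4,3) × 0.295^1 × 0.705^3 = 4 × 0.2950 × 0.35040263 = 0.413475 (base)
P(M) = C(4,0) × 0.295^4 × 0.705^0 = 1 × 0.00757335 × 1.0000 = 0.007573
Relative intensity = 0.007573 / 0.413475 × 100 = 1.83

1.83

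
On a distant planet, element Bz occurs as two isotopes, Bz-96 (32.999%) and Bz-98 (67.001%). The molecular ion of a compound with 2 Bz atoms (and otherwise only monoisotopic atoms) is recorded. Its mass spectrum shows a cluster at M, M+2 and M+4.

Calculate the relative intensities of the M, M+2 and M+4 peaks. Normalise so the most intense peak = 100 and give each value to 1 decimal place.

24.3 : 98.5 : 100.0

Each Bz atom is independently Bz-96 (p = 0.32999) or Bz-98 (q = 0.67001); the cluster is the binomial expansion (p + q)^2.
P(M) = 0.32999^2 = 0.108893
P(M+2) = 2 × 0.32999^1 × 0.67001^1 = 0.442193
P(M+4) = 0.67001^2 = 0.448913
The M+4 peak is largest (0.448913); scaling to 100 gives 24.3 : 98.5 : 100.0.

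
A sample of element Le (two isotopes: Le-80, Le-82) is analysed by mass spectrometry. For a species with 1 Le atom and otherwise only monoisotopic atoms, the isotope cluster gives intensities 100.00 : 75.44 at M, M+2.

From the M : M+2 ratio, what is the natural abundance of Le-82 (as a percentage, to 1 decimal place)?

43.0%

Let p = fractional abundance of Le-80. I(M+2)/I(M) = [C(1,1)·p^0·(1−p)] / p^1 = 1·(1−p)/p = 75.44/100.00 = 0.7544
(1−p)/p = 0.7544/1 = 0.7544  ⇒  p = 1/(1 + 0.7544) = 0.5700
Le-80: 57.0%, Le-82: 43.0%.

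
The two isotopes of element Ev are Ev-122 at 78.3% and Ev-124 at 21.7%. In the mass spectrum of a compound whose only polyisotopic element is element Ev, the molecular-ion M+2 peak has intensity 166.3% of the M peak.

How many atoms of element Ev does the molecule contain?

6

For n independent Ev atoms, I(M+2)/I(M) = n · (abundance Ev-124) / (abundance Ev-122) = n · 0.217/0.783.
n = 1.663 × 0.783/0.217 = 6.00 ≈ 6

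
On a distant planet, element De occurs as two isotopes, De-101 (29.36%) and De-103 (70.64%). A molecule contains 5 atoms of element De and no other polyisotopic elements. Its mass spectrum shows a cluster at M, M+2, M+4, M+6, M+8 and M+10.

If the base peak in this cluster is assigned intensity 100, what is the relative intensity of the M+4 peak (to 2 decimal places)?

34.55

Term probabilities: M 0.0022, M+2 0.0262, M+4 0.1263, M+6 0.3039, M+8 0.3655, M+10 0.1759. Base peak = M+8.
P(M+8) = C(5,4) × 0.2936^1 × 0.7064^4 = 5 × 0.2936 × 0.24900196 = 0.365535 (base)
P(M+4) = C(5,2) × 0.2936^3 × 0.7064^2 = 10 × 0.0253086 × 0.49900096 = 0.126290
Relative intensity = 0.126290 / 0.365535 × 100 = 34.55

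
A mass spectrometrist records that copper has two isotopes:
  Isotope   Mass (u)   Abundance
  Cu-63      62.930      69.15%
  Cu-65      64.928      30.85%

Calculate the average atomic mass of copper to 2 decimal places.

Weight each isotope mass by its fractional abundance: 0.6915 × 62.930 + 0.3085 × 64.928
= 43.5161 + 20.0303 = 63.5464 u

63.55 u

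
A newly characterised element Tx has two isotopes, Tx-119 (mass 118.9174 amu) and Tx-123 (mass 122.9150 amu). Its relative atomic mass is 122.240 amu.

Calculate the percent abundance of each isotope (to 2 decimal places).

Tx-119: 16.89%, Tx-123: 83.11%

With x = fraction of Tx-119 (so Tx-123 is 1 − x):
118.9174·x + 122.9150·(1 − x) = 122.240
(118.9174 − 122.9150)·x = 122.240 − 122.9150
x = -0.6750 / -3.9976 = 0.16885 → 16.89% Tx-119, 83.11% Tx-123.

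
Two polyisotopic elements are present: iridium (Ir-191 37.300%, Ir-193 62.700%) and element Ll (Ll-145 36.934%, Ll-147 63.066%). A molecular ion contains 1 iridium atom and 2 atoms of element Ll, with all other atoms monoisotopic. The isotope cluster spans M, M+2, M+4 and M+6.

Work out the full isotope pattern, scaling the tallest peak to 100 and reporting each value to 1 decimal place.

Iridium pattern (n=1): 0.3730 : 0.6270
Element Ll pattern (n=2): 0.13641204 : 0.46585593 : 0.39773204
Convolve the two distributions (both contribute in 2-u steps):
  M: 0.3730×0.13641204 = 0.050882
  M+2: 0.3730×0.46585593 + 0.6270×0.13641204 = 0.259295
  M+4: 0.3730×0.39773204 + 0.6270×0.46585593 = 0.440446
  M+6: 0.6270×0.39773204 = 0.249378
Scale to base peak (0.440446) = 100: 11.6 : 58.9 : 100.0 : 56.6

11.6 : 58.9 : 100.0 : 56.6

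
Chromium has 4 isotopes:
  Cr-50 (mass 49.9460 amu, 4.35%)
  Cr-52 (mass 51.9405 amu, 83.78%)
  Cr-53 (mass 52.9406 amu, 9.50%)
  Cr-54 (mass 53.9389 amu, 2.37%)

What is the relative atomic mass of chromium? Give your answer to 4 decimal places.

51.9961 amu

Ar = Σ fᵢ·mᵢ = 0.0435 × 49.9460 + 0.8378 × 51.9405 + 0.0950 × 52.9406 + 0.0237 × 53.9389
= 2.17265 + 43.51575 + 5.02936 + 1.27835 = 51.99611 amu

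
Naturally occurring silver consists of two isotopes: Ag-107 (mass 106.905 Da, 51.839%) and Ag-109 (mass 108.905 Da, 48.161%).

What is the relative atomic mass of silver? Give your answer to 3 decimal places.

107.868 Da

Average mass = Σ (abundance × isotope mass) = 0.51839 × 106.905 + 0.48161 × 108.905
= 55.4185 + 52.4497 = 107.8682 Da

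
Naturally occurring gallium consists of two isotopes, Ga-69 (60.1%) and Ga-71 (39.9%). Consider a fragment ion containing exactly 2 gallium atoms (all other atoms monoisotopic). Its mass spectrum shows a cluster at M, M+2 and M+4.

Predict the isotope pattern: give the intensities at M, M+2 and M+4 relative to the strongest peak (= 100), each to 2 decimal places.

75.31 : 100.00 : 33.19

The 2 Ga atoms are independent, so intensities follow the terms of (0.601 + 0.399)^2.
P(M) = 0.601^2 = 0.361201
P(M+2) = 2 × 0.601^1 × 0.399^1 = 0.479598
P(M+4) = 0.399^2 = 0.159201
The M+2 peak is largest (0.479598); scaling to 100 gives 75.31 : 100.00 : 33.19.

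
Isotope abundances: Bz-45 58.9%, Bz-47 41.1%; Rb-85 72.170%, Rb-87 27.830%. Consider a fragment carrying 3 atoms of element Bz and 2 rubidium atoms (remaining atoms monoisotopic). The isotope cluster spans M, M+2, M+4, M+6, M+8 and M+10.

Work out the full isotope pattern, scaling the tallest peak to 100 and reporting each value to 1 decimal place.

31.0 : 88.9 : 100.0 : 55.1 : 14.9 : 1.6

Element Bz pattern (n=3): 0.20433647 : 0.42775359 : 0.29848341 : 0.06942653
Rubidium pattern (n=2): 0.52085089 : 0.40169822 : 0.07745089
Convolve the two distributions (both contribute in 2-u steps):
  M: 0.20433647×0.52085089 = 0.106429
  M+2: 0.20433647×0.40169822 + 0.42775359×0.52085089 = 0.304877
  M+4: 0.20433647×0.07745089 + 0.42775359×0.40169822 + 0.29848341×0.52085089 = 0.343119
  M+6: 0.42775359×0.07745089 + 0.29848341×0.40169822 + 0.06942653×0.52085089 = 0.189191
  M+8: 0.29848341×0.07745089 + 0.06942653×0.40169822 = 0.051006
  M+10: 0.06942653×0.07745089 = 0.005377
Scale to base peak (0.343119) = 100: 31.0 : 88.9 : 100.0 : 55.1 : 14.9 : 1.6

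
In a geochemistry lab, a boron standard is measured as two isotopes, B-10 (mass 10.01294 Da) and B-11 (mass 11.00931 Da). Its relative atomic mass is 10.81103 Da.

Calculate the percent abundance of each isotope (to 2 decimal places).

B-10: 19.90%, B-11: 80.10%

Let x be the fractional abundance of B-10; then B-11 has abundance 1 − x.
10.01294·x + 11.00931·(1 − x) = 10.81103
(10.01294 − 11.00931)·x = 10.81103 − 11.00931
x = -0.19828 / -0.99637 = 0.19900 → 19.90% B-10, 80.10% B-11.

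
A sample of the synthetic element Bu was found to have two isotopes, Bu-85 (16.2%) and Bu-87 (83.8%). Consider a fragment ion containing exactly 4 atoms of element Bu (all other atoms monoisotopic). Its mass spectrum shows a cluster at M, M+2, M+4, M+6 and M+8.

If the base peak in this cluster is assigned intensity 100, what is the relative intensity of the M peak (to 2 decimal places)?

0.14

Term probabilities: M 0.0007, M+2 0.0143, M+4 0.1106, M+6 0.3813, M+8 0.4931. Base peak = M+8.
P(M+8) = C(4,4) × 0.162^0 × 0.838^4 = 1 × 1.0000 × 0.49314664 = 0.493147 (base)
P(M) = C(4,0) × 0.162^4 × 0.838^0 = 1 × 0.00068875 × 1.0000 = 0.000689
Relative intensity = 0.000689 / 0.493147 × 100 = 0.14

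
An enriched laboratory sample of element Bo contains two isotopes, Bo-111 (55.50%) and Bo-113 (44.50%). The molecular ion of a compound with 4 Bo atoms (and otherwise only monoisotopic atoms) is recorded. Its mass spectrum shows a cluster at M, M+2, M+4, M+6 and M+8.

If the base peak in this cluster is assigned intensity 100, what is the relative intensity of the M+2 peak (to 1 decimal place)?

Binomial terms of (0.5550 + 0.4450)^4: M 0.0949, M+2 0.3043, M+4 0.3660, M+6 0.1956, M+8 0.0392 → M+4 is the base peak.
P(M+4) = C(4,2) × 0.5550^2 × 0.4450^2 = 6 × 0.308025 × 0.198025 = 0.365980 (base)
P(M+2) = C(4,1) × 0.5550^3 × 0.4450^1 = 4 × 0.17095388 × 0.4450 = 0.304298
Relative intensity = 0.304298 / 0.365980 × 100 = 83.1

83.1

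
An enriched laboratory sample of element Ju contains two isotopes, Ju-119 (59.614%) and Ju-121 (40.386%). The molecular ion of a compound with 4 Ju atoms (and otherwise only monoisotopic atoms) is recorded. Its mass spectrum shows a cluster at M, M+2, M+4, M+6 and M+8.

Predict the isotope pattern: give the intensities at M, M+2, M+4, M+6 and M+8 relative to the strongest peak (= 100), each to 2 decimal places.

36.31 : 98.41 : 100.00 : 45.16 : 7.65

Each Ju atom is independently Ju-119 (p = 0.59614) or Ju-121 (q = 0.40386); the cluster is the binomial expansion (p + q)^4.
P(M) = 0.59614^4 = 0.126297
P(M+2) = 4 × 0.59614^3 × 0.40386^1 = 0.342244
P(M+4) = 6 × 0.59614^2 × 0.40386^2 = 0.347784
P(M+6) = 4 × 0.59614^1 × 0.40386^3 = 0.157073
P(M+8) = 0.40386^4 = 0.026603
The M+4 peak is largest (0.347784); scaling to 100 gives 36.31 : 98.41 : 100.00 : 45.16 : 7.65.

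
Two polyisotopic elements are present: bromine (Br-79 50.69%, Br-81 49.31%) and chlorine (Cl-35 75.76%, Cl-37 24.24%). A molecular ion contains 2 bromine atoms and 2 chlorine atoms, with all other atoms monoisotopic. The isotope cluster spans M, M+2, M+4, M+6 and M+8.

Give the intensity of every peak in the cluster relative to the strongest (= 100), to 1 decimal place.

Bromine pattern (n=2): 0.25694761 : 0.49990478 : 0.24314761
Chlorine pattern (n=2): 0.57395776 : 0.36728448 : 0.05875776
Convolve the two distributions (both contribute in 2-u steps):
  M: 0.25694761×0.57395776 = 0.147477
  M+2: 0.25694761×0.36728448 + 0.49990478×0.57395776 = 0.381297
  M+4: 0.25694761×0.05875776 + 0.49990478×0.36728448 + 0.24314761×0.57395776 = 0.338261
  M+6: 0.49990478×0.05875776 + 0.24314761×0.36728448 = 0.118678
  M+8: 0.24314761×0.05875776 = 0.014287
Scale to base peak (0.381297) = 100: 38.7 : 100.0 : 88.7 : 31.1 : 3.7

38.7 : 100.0 : 88.7 : 31.1 : 3.7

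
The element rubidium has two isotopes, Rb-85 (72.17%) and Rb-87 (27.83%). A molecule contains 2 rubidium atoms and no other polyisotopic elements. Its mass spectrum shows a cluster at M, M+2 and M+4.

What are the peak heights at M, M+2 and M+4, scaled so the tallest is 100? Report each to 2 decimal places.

The 2 Rb atoms are independent, so intensities follow the terms of (0.7217 + 0.2783)^2.
P(M) = 0.7217^2 = 0.520851
P(M+2) = 2 × 0.7217^1 × 0.2783^1 = 0.401698
P(M+4) = 0.2783^2 = 0.077451
The M peak is largest (0.520851); scaling to 100 gives 100.00 : 77.12 : 14.87.

100.00 : 77.12 : 14.87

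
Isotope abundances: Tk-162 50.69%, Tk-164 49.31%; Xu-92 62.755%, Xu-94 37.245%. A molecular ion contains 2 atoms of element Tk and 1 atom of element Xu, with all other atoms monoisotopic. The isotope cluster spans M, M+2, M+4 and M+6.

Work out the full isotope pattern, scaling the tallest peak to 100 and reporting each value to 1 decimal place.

Element Tk pattern (n=2): 0.25694761 : 0.49990478 : 0.24314761
Element Xu pattern (n=1): 0.62755 : 0.37245
Convolve the two distributions (both contribute in 2-u steps):
  M: 0.25694761×0.62755 = 0.161247
  M+2: 0.25694761×0.37245 + 0.49990478×0.62755 = 0.409415
  M+4: 0.49990478×0.37245 + 0.24314761×0.62755 = 0.338777
  M+6: 0.24314761×0.37245 = 0.090560
Scale to base peak (0.409415) = 100: 39.4 : 100.0 : 82.7 : 22.1

39.4 : 100.0 : 82.7 : 22.1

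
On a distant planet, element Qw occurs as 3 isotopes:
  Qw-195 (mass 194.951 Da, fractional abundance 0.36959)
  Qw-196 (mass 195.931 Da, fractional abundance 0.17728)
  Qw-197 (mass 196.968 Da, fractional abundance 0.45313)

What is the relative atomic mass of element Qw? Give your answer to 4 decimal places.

Ar = Σ fᵢ·mᵢ = 0.36959 × 194.951 + 0.17728 × 195.931 + 0.45313 × 196.968
= 72.05194 + 34.73465 + 89.25211 = 196.03870 Da

196.0387 Da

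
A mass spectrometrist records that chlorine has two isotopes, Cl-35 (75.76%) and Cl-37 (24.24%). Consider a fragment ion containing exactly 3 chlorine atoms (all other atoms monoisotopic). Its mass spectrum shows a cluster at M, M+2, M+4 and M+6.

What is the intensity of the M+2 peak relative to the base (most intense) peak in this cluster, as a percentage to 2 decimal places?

95.99%

(0.7576 + 0.2424)^3 gives M 0.4348, M+2 0.4174, M+4 0.1335, M+6 0.0142; the largest is M.
P(M) = C(3,0) × 0.7576^3 × 0.2424^0 = 1 × 0.4348304 × 1.0000 = 0.434830 (base)
P(M+2) = C(3,1) × 0.7576^2 × 0.2424^1 = 3 × 0.57395776 × 0.2424 = 0.417382
Relative intensity = 0.417382 / 0.434830 × 100 = 95.99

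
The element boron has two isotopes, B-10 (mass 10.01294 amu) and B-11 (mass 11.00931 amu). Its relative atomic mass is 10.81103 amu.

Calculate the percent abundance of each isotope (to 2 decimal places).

Writing the weighted mean with unknown fraction x of B-10:
10.01294·x + 11.00931·(1 − x) = 10.81103
(10.01294 − 11.00931)·x = 10.81103 − 11.00931
x = -0.19828 / -0.99637 = 0.19900 → 19.90% B-10, 80.10% B-11.

B-10: 19.90%, B-11: 80.10%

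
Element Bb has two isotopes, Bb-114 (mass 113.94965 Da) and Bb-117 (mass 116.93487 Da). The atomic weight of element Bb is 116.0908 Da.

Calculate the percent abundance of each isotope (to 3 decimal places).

Bb-114: 28.275%, Bb-117: 71.725%

Writing the weighted mean with unknown fraction x of Bb-114:
113.94965·x + 116.93487·(1 − x) = 116.0908
(113.94965 − 116.93487)·x = 116.0908 − 116.93487
x = -0.84407 / -2.98522 = 0.28275 → 28.275% Bb-114, 71.725% Bb-117.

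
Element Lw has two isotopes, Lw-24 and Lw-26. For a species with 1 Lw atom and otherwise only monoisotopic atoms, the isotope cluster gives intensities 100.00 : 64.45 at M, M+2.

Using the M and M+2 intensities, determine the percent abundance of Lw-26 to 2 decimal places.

39.19%

Write p for the Lw-24 fraction. I(M+2)/I(M) = [C(1,1)·p^0·(1−p)] / p^1 = 1·(1−p)/p = 64.45/100.00 = 0.6445
(1−p)/p = 0.6445/1 = 0.6445  ⇒  p = 1/(1 + 0.6445) = 0.6081
Lw-24: 60.81%, Lw-26: 39.19%.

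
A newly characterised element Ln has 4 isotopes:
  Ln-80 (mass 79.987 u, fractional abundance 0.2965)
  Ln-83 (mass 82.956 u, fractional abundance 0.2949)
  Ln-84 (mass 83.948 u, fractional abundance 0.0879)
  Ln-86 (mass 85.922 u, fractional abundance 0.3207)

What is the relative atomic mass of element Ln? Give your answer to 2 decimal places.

83.11 u

Ar = Σ fᵢ·mᵢ = 0.2965 × 79.987 + 0.2949 × 82.956 + 0.0879 × 83.948 + 0.3207 × 85.922
= 23.7161 + 24.4637 + 7.3790 + 27.5552 = 83.1140 u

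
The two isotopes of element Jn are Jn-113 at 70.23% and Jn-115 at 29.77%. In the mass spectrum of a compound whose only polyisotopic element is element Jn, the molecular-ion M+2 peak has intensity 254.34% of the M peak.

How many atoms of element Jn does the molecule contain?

For n independent Jn atoms, I(M+2)/I(M) = n · (abundance Jn-115) / (abundance Jn-113) = n · 0.2977/0.7023.
n = 2.5434 × 0.7023/0.2977 = 6.00 ≈ 6

6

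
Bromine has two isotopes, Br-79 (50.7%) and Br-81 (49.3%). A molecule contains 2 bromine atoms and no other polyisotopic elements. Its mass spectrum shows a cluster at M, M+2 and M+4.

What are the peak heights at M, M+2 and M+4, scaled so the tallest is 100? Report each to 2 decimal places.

The 2 Br atoms are independent, so intensities follow the terms of (0.507 + 0.493)^2.
P(M) = 0.507^2 = 0.257049
P(M+2) = 2 × 0.507^1 × 0.493^1 = 0.499902
P(M+4) = 0.493^2 = 0.243049
The M+2 peak is largest (0.499902); scaling to 100 gives 51.42 : 100.00 : 48.62.

51.42 : 100.00 : 48.62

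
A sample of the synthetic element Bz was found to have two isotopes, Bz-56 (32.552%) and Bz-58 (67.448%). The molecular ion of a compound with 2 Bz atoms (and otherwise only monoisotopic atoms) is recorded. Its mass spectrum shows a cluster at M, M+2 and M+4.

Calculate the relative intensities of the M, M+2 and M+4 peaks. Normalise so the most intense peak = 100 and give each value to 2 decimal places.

23.29 : 96.52 : 100.00

The 2 Bz atoms are independent, so intensities follow the terms of (0.32552 + 0.67448)^2.
P(M) = 0.32552^2 = 0.105963
P(M+2) = 2 × 0.32552^1 × 0.67448^1 = 0.439113
P(M+4) = 0.67448^2 = 0.454923
The M+4 peak is largest (0.454923); scaling to 100 gives 23.29 : 96.52 : 100.00.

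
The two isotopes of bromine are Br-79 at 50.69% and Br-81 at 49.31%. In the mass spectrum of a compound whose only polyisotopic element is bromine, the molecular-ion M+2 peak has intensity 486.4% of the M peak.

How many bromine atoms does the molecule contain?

5

The M+2/M ratio from n Br atoms is n · q/p = n · 0.4931/0.5069.
n = 4.864 × 0.5069/0.4931 = 5.00 ≈ 5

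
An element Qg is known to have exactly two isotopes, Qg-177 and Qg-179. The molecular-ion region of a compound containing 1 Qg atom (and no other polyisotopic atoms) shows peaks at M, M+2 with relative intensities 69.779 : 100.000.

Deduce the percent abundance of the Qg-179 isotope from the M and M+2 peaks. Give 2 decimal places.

58.90%

Let p = fractional abundance of Qg-177. I(M+2)/I(M) = [C(1,1)·p^0·(1−p)] / p^1 = 1·(1−p)/p = 100.000/69.779 = 1.4331
(1−p)/p = 1.4331/1 = 1.4331  ⇒  p = 1/(1 + 1.4331) = 0.4110
Qg-177: 41.10%, Qg-179: 58.90%.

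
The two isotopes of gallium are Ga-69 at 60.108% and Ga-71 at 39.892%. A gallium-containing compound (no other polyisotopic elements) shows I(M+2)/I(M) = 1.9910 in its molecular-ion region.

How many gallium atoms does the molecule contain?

With n Ga atoms, P(M+2)/P(M) = C(n,1)·p^(n−1)q / p^n = n·q/p = n · 0.39892/0.60108.
n = 1.9910 × 0.60108/0.39892 = 3.00 ≈ 3

3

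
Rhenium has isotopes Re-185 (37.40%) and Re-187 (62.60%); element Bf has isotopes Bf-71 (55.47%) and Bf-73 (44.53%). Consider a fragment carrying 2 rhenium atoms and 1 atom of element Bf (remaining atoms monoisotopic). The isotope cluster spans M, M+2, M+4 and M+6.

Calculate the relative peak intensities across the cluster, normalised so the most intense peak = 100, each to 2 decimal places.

Rhenium pattern (n=2): 0.139876 : 0.468248 : 0.391876
Element Bf pattern (n=1): 0.5547 : 0.4453
Convolve the two distributions (both contribute in 2-u steps):
  M: 0.139876×0.5547 = 0.077589
  M+2: 0.139876×0.4453 + 0.468248×0.5547 = 0.322024
  M+4: 0.468248×0.4453 + 0.391876×0.5547 = 0.425884
  M+6: 0.391876×0.4453 = 0.174502
Scale to base peak (0.425884) = 100: 18.22 : 75.61 : 100.00 : 40.97

18.22 : 75.61 : 100.00 : 40.97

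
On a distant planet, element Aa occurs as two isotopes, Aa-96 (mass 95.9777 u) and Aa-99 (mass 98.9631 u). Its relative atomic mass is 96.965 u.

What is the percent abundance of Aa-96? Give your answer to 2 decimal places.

Let x be the fractional abundance of Aa-96; then Aa-99 has abundance 1 − x.
95.9777·x + 98.9631·(1 − x) = 96.965
(95.9777 − 98.9631)·x = 96.965 − 98.9631
x = -1.9981 / -2.9854 = 0.66929 → 66.93% Aa-96, 33.07% Aa-99.

66.93%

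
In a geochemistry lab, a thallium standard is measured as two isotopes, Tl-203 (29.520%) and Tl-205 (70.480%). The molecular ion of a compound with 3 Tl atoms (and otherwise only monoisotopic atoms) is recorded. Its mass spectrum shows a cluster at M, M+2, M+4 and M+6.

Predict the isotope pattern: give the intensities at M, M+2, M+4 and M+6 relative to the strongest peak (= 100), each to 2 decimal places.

Each Tl atom is independently Tl-203 (p = 0.29520) or Tl-205 (q = 0.70480); the cluster is the binomial expansion (p + q)^3.
P(M) = 0.29520^3 = 0.025725
P(M+2) = 3 × 0.29520^2 × 0.70480^1 = 0.184255
P(M+4) = 3 × 0.29520^1 × 0.70480^2 = 0.439916
P(M+6) = 0.70480^3 = 0.350104
The M+4 peak is largest (0.439916); scaling to 100 gives 5.85 : 41.88 : 100.00 : 79.58.

5.85 : 41.88 : 100.00 : 79.58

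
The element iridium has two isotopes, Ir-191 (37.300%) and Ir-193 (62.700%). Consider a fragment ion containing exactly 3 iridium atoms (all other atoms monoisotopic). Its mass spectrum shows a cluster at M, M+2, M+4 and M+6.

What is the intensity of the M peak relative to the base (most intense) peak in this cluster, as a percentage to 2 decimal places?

(0.37300 + 0.62700)^3 gives M 0.0519, M+2 0.2617, M+4 0.4399, M+6 0.2465; the largest is M+4.
P(M+4) = C(3,2) × 0.37300^1 × 0.62700^2 = 3 × 0.3730 × 0.393129 = 0.439911 (base)
P(M) = C(3,0) × 0.37300^3 × 0.62700^0 = 1 × 0.05189512 × 1.0000 = 0.051895
Relative intensity = 0.051895 / 0.439911 × 100 = 11.80

11.80%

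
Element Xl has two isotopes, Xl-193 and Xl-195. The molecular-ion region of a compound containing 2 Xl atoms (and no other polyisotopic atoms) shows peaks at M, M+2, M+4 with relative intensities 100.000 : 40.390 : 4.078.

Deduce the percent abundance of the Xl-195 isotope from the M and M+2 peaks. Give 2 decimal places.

16.80%

Let p = fractional abundance of Xl-193. I(M+2)/I(M) = [C(2,1)·p^1·(1−p)] / p^2 = 2·(1−p)/p = 40.390/100.000 = 0.4039
(1−p)/p = 0.4039/2 = 0.2019  ⇒  p = 1/(1 + 0.2019) = 0.8320
Xl-193: 83.20%, Xl-195: 16.80%.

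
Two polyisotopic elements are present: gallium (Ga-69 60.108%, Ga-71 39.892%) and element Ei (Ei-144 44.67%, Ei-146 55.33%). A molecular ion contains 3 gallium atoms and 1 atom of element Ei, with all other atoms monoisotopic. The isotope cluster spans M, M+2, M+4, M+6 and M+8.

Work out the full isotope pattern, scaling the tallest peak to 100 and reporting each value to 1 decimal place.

26.4 : 85.3 : 100.0 : 50.9 : 9.6

Gallium pattern (n=3): 0.2171685 : 0.432386 : 0.2869625 : 0.063483
Element Ei pattern (n=1): 0.4467 : 0.5533
Convolve the two distributions (both contribute in 2-u steps):
  M: 0.2171685×0.4467 = 0.097009
  M+2: 0.2171685×0.5533 + 0.432386×0.4467 = 0.313306
  M+4: 0.432386×0.5533 + 0.2869625×0.4467 = 0.367425
  M+6: 0.2869625×0.5533 + 0.063483×0.4467 = 0.187134
  M+8: 0.063483×0.5533 = 0.035125
Scale to base peak (0.367425) = 100: 26.4 : 85.3 : 100.0 : 50.9 : 9.6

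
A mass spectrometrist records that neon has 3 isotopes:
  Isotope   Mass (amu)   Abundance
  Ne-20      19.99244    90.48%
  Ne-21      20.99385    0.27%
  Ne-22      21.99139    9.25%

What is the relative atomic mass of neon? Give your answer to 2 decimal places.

Weight each isotope mass by its fractional abundance: 0.9048 × 19.99244 + 0.0027 × 20.99385 + 0.0925 × 21.99139
= 18.089160 + 0.056683 + 2.034204 = 20.180047 amu

20.18 amu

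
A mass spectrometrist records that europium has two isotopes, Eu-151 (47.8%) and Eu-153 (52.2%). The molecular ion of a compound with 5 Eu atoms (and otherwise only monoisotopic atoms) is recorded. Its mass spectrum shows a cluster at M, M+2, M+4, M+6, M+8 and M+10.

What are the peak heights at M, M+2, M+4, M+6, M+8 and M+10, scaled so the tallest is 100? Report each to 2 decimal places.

Expanding (0.478 + 0.522)^5:
P(M) = 0.478^5 = 0.024954
P(M+2) = 5 × 0.478^4 × 0.522^1 = 0.136255
P(M+4) = 10 × 0.478^3 × 0.522^2 = 0.297594
P(M+6) = 10 × 0.478^2 × 0.522^3 = 0.324988
P(M+8) = 5 × 0.478^1 × 0.522^4 = 0.177452
P(M+10) = 0.522^5 = 0.038757
The M+6 peak is largest (0.324988); scaling to 100 gives 7.68 : 41.93 : 91.57 : 100.00 : 54.60 : 11.93.

7.68 : 41.93 : 91.57 : 100.00 : 54.60 : 11.93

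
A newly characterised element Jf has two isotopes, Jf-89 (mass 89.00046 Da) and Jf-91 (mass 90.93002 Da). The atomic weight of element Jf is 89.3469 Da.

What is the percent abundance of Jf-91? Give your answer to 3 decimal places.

Writing the weighted mean with unknown fraction x of Jf-89:
89.00046·x + 90.93002·(1 − x) = 89.3469
(89.00046 − 90.93002)·x = 89.3469 − 90.93002
x = -1.58312 / -1.92956 = 0.82046 → 82.046% Jf-89, 17.954% Jf-91.

17.954%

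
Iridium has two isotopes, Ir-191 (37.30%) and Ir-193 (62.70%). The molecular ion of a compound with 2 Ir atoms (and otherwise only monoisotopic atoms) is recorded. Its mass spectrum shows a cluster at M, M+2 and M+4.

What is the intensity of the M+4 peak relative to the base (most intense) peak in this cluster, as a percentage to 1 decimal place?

Term probabilities: M 0.1391, M+2 0.4677, M+4 0.3931. Base peak = M+2.
P(M+2) = C(2,1) × 0.3730^1 × 0.6270^1 = 2 × 0.3730 × 0.6270 = 0.467742 (base)
P(M+4) = C(2,2) × 0.3730^0 × 0.6270^2 = 1 × 1.0000 × 0.393129 = 0.393129
Relative intensity = 0.393129 / 0.467742 × 100 = 84.0

84.0%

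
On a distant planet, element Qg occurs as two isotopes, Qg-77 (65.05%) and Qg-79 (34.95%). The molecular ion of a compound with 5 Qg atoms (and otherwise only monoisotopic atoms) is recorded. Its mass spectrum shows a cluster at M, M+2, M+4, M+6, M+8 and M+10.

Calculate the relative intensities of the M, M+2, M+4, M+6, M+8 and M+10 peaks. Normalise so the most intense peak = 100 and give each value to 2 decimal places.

34.64 : 93.06 : 100.00 : 53.73 : 14.43 : 1.55

Expanding (0.6505 + 0.3495)^5:
P(M) = 0.6505^5 = 0.116476
P(M+2) = 5 × 0.6505^4 × 0.3495^1 = 0.312901
P(M+4) = 10 × 0.6505^3 × 0.3495^2 = 0.336230
P(M+6) = 10 × 0.6505^2 × 0.3495^3 = 0.180649
P(M+8) = 5 × 0.6505^1 × 0.3495^4 = 0.048530
P(M+10) = 0.3495^5 = 0.005215
The M+4 peak is largest (0.336230); scaling to 100 gives 34.64 : 93.06 : 100.00 : 53.73 : 14.43 : 1.55.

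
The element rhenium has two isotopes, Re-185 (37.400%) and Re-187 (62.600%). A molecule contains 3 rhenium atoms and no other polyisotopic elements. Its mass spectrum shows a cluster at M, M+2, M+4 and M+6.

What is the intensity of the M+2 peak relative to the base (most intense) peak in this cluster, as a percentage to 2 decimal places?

Term probabilities: M 0.0523, M+2 0.2627, M+4 0.4397, M+6 0.2453. Base peak = M+4.
P(M+4) = C(3,2) × 0.37400^1 × 0.62600^2 = 3 × 0.3740 × 0.391876 = 0.439685 (base)
P(M+2) = C(3,1) × 0.37400^2 × 0.62600^1 = 3 × 0.139876 × 0.6260 = 0.262687
Relative intensity = 0.262687 / 0.439685 × 100 = 59.74

59.74%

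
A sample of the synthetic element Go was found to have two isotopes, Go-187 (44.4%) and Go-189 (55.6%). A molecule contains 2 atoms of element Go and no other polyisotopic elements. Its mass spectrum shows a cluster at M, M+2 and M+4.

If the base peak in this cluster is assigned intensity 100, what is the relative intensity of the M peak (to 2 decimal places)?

(0.444 + 0.556)^2 gives M 0.1971, M+2 0.4937, M+4 0.3091; the largest is M+2.
P(M+2) = C(2,1) × 0.444^1 × 0.556^1 = 2 × 0.4440 × 0.5560 = 0.493728 (base)
P(M) = C(2,0) × 0.444^2 × 0.556^0 = 1 × 0.197136 × 1.0000 = 0.197136
Relative intensity = 0.197136 / 0.493728 × 100 = 39.93

39.93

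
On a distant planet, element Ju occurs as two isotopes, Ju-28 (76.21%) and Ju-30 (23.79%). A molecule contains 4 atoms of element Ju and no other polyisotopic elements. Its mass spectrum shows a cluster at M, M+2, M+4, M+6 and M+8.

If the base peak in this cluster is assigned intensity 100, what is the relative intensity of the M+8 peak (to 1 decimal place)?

0.8

(0.7621 + 0.2379)^4 gives M 0.3373, M+2 0.4212, M+4 0.1972, M+6 0.0410, M+8 0.0032; the largest is M+2.
P(M+2) = C(4,1) × 0.7621^3 × 0.2379^1 = 4 × 0.44262494 × 0.2379 = 0.421202 (base)
P(M+8) = C(4,4) × 0.7621^0 × 0.2379^4 = 1 × 1.0000 × 0.00320315 = 0.003203
Relative intensity = 0.003203 / 0.421202 × 100 = 0.8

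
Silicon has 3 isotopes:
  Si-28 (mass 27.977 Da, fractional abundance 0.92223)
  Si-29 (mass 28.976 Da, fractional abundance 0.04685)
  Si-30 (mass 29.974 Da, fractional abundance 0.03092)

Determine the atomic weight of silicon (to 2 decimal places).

The abundance-weighted mean is 0.92223 × 27.977 + 0.04685 × 28.976 + 0.03092 × 29.974
= 25.8012 + 1.3575 + 0.9268 = 28.0855 Da

28.09 Da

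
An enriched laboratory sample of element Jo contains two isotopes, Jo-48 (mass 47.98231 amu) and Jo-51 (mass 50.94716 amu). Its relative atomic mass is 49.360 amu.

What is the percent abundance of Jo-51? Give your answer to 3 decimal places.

With x = fraction of Jo-48 (so Jo-51 is 1 − x):
47.98231·x + 50.94716·(1 − x) = 49.360
(47.98231 − 50.94716)·x = 49.360 − 50.94716
x = -1.58716 / -2.96485 = 0.53533 → 53.533% Jo-48, 46.467% Jo-51.

46.467%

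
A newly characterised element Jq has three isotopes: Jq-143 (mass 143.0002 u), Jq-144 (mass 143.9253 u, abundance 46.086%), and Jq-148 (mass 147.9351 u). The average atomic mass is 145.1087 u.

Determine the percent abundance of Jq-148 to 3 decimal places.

Let x and y be the fractions of Jq-143 and Jq-148. Then x + y = 1 − 0.46086 = 0.53914 and 143.0002x + 147.9351y = 145.1087 − 0.46086×143.9253 = 78.779286242.
Substituting: 143.0002x + 147.9351(0.53914 − x) = 78.779286242
(143.0002 − 147.9351)x = -0.978443572  ⇒  x = 0.19827, y = 0.34087
Jq-143: 19.827%, Jq-148: 34.087%.

34.087%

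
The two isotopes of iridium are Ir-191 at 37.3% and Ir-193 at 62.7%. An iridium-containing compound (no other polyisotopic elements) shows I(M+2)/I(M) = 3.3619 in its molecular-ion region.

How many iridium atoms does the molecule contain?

For n independent Ir atoms, I(M+2)/I(M) = n · (abundance Ir-193) / (abundance Ir-191) = n · 0.627/0.373.
n = 3.3619 × 0.373/0.627 = 2.00 ≈ 2

2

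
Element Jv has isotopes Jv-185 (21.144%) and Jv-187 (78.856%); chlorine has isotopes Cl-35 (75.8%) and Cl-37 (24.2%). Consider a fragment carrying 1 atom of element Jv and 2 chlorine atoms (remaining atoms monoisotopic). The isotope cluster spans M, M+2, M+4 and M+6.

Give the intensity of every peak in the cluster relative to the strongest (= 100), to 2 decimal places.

22.89 : 100.00 : 56.85 : 8.70

Element Jv pattern (n=1): 0.21144 : 0.78856
Chlorine pattern (n=2): 0.574564 : 0.366872 : 0.058564
Convolve the two distributions (both contribute in 2-u steps):
  M: 0.21144×0.574564 = 0.121486
  M+2: 0.21144×0.366872 + 0.78856×0.574564 = 0.530650
  M+4: 0.21144×0.058564 + 0.78856×0.366872 = 0.301683
  M+6: 0.78856×0.058564 = 0.046181
Scale to base peak (0.530650) = 100: 22.89 : 100.00 : 56.85 : 8.70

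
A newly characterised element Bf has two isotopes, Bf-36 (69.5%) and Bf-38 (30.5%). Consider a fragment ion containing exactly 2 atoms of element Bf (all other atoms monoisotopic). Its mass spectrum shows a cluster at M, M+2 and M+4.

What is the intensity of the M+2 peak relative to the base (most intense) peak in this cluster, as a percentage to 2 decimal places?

Binomial terms of (0.695 + 0.305)^2: M 0.4830, M+2 0.4240, M+4 0.0930 → M is the base peak.
P(M) = C(2,0) × 0.695^2 × 0.305^0 = 1 × 0.483025 × 1.0000 = 0.483025 (base)
P(M+2) = C(2,1) × 0.695^1 × 0.305^1 = 2 × 0.6950 × 0.3050 = 0.423950
Relative intensity = 0.423950 / 0.483025 × 100 = 87.77

87.77%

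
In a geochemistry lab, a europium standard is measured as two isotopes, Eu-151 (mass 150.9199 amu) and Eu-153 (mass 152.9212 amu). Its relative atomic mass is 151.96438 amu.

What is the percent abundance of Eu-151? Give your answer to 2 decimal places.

47.81%

Writing the weighted mean with unknown fraction x of Eu-151:
150.9199·x + 152.9212·(1 − x) = 151.96438
(150.9199 − 152.9212)·x = 151.96438 − 152.9212
x = -0.95682 / -2.0013 = 0.47810 → 47.81% Eu-151, 52.19% Eu-153.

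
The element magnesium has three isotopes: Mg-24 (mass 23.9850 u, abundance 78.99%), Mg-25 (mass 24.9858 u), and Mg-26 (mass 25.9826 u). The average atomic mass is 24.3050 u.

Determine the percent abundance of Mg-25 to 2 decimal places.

The remaining 21.01% is split between Mg-25 (fraction x) and Mg-26 (fraction 0.2101 − x).
Substituting: 24.9858x + 25.9826(0.2101 − x) = 5.3592485
(24.9858 − 25.9826)x = -0.09969576  ⇒  x = 0.10002, y = 0.11008
Mg-25: 10.00%, Mg-26: 11.01%.

10.00%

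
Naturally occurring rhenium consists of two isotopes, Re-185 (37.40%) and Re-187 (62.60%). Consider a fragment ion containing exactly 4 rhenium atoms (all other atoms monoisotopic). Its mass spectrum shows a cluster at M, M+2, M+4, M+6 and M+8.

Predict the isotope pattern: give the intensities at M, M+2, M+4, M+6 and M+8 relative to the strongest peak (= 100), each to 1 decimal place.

5.3 : 35.7 : 89.6 : 100.0 : 41.8

Each Re atom is independently Re-185 (p = 0.3740) or Re-187 (q = 0.6260); the cluster is the binomial expansion (p + q)^4.
P(M) = 0.3740^4 = 0.019565
P(M+2) = 4 × 0.3740^3 × 0.6260^1 = 0.130993
P(M+4) = 6 × 0.3740^2 × 0.6260^2 = 0.328884
P(M+6) = 4 × 0.3740^1 × 0.6260^3 = 0.366990
P(M+8) = 0.6260^4 = 0.153567
The M+6 peak is largest (0.366990); scaling to 100 gives 5.3 : 35.7 : 89.6 : 100.0 : 41.8.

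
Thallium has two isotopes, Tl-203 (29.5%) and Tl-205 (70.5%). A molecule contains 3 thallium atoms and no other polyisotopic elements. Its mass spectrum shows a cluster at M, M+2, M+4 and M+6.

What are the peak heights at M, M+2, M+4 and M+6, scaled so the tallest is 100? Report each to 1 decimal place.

Expanding (0.295 + 0.705)^3:
P(M) = 0.295^3 = 0.025672
P(M+2) = 3 × 0.295^2 × 0.705^1 = 0.184058
P(M+4) = 3 × 0.295^1 × 0.705^2 = 0.439867
P(M+6) = 0.705^3 = 0.350403
The M+4 peak is largest (0.439867); scaling to 100 gives 5.8 : 41.8 : 100.0 : 79.7.

5.8 : 41.8 : 100.0 : 79.7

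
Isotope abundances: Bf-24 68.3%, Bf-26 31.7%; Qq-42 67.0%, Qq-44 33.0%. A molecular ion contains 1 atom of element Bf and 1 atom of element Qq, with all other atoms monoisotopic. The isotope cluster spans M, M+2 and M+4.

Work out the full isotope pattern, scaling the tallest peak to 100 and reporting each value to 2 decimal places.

100.00 : 95.67 : 22.86

Element Bf pattern (n=1): 0.6830 : 0.3170
Element Qq pattern (n=1): 0.6700 : 0.3300
Convolve the two distributions (both contribute in 2-u steps):
  M: 0.6830×0.6700 = 0.457610
  M+2: 0.6830×0.3300 + 0.3170×0.6700 = 0.437780
  M+4: 0.3170×0.3300 = 0.104610
Scale to base peak (0.457610) = 100: 100.00 : 95.67 : 22.86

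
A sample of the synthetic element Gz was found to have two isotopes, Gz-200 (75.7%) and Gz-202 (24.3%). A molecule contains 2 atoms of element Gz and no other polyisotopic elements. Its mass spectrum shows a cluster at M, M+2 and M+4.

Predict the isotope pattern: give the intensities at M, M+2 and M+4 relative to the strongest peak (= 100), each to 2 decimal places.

100.00 : 64.20 : 10.30

Expanding (0.757 + 0.243)^2:
P(M) = 0.757^2 = 0.573049
P(M+2) = 2 × 0.757^1 × 0.243^1 = 0.367902
P(M+4) = 0.243^2 = 0.059049
The M peak is largest (0.573049); scaling to 100 gives 100.00 : 64.20 : 10.30.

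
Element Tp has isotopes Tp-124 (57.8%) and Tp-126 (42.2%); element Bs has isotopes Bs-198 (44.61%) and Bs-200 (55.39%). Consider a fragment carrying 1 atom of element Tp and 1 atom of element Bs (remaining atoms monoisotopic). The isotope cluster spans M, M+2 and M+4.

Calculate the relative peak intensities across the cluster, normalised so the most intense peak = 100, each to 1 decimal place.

Element Tp pattern (n=1): 0.5780 : 0.4220
Element Bs pattern (n=1): 0.4461 : 0.5539
Convolve the two distributions (both contribute in 2-u steps):
  M: 0.5780×0.4461 = 0.257846
  M+2: 0.5780×0.5539 + 0.4220×0.4461 = 0.508408
  M+4: 0.4220×0.5539 = 0.233746
Scale to base peak (0.508408) = 100: 50.7 : 100.0 : 46.0

50.7 : 100.0 : 46.0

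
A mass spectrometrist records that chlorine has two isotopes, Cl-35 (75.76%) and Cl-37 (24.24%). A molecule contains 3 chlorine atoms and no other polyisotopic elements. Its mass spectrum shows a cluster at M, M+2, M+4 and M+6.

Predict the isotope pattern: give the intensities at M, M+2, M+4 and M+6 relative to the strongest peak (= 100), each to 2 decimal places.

100.00 : 95.99 : 30.71 : 3.28

Expanding (0.7576 + 0.2424)^3:
P(M) = 0.7576^3 = 0.434830
P(M+2) = 3 × 0.7576^2 × 0.2424^1 = 0.417382
P(M+4) = 3 × 0.7576^1 × 0.2424^2 = 0.133545
P(M+6) = 0.2424^3 = 0.014243
The M peak is largest (0.434830); scaling to 100 gives 100.00 : 95.99 : 30.71 : 3.28.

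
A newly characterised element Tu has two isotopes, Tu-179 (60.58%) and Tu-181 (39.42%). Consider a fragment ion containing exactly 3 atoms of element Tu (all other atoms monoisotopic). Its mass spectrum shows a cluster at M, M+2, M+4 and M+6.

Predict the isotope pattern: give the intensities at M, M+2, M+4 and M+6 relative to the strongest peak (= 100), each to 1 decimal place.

The 3 Tu atoms are independent, so intensities follow the terms of (0.6058 + 0.3942)^3.
P(M) = 0.6058^3 = 0.222325
P(M+2) = 3 × 0.6058^2 × 0.3942^1 = 0.434007
P(M+4) = 3 × 0.6058^1 × 0.3942^2 = 0.282412
P(M+6) = 0.3942^3 = 0.061256
The M+2 peak is largest (0.434007); scaling to 100 gives 51.2 : 100.0 : 65.1 : 14.1.

51.2 : 100.0 : 65.1 : 14.1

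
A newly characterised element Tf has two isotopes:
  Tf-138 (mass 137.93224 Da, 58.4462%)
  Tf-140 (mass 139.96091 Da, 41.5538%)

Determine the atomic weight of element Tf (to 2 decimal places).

Weight each isotope mass by its fractional abundance: 0.584462 × 137.93224 + 0.415538 × 139.96091
= 80.616153 + 58.159077 = 138.775230 Da

138.78 Da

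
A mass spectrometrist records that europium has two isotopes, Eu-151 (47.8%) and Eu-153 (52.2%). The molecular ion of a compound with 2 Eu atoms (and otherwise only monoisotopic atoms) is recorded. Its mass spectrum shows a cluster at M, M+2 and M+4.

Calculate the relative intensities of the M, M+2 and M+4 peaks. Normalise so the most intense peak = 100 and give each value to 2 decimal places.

45.79 : 100.00 : 54.60

The 2 Eu atoms are independent, so intensities follow the terms of (0.478 + 0.522)^2.
P(M) = 0.478^2 = 0.228484
P(M+2) = 2 × 0.478^1 × 0.522^1 = 0.499032
P(M+4) = 0.522^2 = 0.272484
The M+2 peak is largest (0.499032); scaling to 100 gives 45.79 : 100.00 : 54.60.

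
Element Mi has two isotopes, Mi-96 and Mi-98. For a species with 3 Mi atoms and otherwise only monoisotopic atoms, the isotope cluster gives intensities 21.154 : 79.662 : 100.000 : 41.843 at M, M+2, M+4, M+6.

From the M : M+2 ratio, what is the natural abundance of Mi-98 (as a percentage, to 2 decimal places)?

Let p = fractional abundance of Mi-96. I(M+2)/I(M) = [C(3,1)·p^2·(1−p)] / p^3 = 3·(1−p)/p = 79.662/21.154 = 3.7658
(1−p)/p = 3.7658/3 = 1.2553  ⇒  p = 1/(1 + 1.2553) = 0.4434
Mi-96: 44.34%, Mi-98: 55.66%.

55.66%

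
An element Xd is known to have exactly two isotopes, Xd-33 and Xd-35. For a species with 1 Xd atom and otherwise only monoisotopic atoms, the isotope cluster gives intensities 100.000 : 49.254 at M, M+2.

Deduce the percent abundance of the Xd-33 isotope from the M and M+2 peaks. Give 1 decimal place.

Let p = fractional abundance of Xd-33. I(M+2)/I(M) = [C(1,1)·p^0·(1−p)] / p^1 = 1·(1−p)/p = 49.254/100.000 = 0.4925
(1−p)/p = 0.4925/1 = 0.4925  ⇒  p = 1/(1 + 0.4925) = 0.6700
Xd-33: 67.0%, Xd-35: 33.0%.

67.0%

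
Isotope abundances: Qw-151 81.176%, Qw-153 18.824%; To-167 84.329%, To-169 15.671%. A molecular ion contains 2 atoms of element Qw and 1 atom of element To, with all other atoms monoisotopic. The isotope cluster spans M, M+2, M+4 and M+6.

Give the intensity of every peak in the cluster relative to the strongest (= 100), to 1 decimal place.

100.0 : 65.0 : 14.0 : 1.0

Element Qw pattern (n=2): 0.6589543 : 0.3056114 : 0.0354343
Element To pattern (n=1): 0.84329 : 0.15671
Convolve the two distributions (both contribute in 2-u steps):
  M: 0.6589543×0.84329 = 0.555690
  M+2: 0.6589543×0.15671 + 0.3056114×0.84329 = 0.360984
  M+4: 0.3056114×0.15671 + 0.0354343×0.84329 = 0.077774
  M+6: 0.0354343×0.15671 = 0.005553
Scale to base peak (0.555690) = 100: 100.0 : 65.0 : 14.0 : 1.0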